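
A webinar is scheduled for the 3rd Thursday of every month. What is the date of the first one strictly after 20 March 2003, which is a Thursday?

March 2003 starts on a Saturday; its first Thursday is the 6th, so the 3rd Thursday is the 20th — 20 March 2003.
That is not after 20 March 2003, so look at April 2003.
April 2003 starts on a Tuesday; its first Thursday is the 3rd, so the 3rd Thursday is the 17th — 17 April 2003.

17 April 2003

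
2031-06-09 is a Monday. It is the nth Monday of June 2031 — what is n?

Day 9 falls in week ⌈9/7⌉ of the month.
Days 1–7 hold the 1st Monday, 8–14 the 2nd, 15–21 the 3rd, 22–28 the 4th, 29–31 the 5th.
9 is in the range for the 2nd.

2nd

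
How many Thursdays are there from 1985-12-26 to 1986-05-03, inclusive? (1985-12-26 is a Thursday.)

19

1985-12-26 is a Thursday; the first Thursday on or after it is 1985-12-26.
From 1985-12-26 to 1986-05-03: 5 + 31 + 28 + 31 + 30 + 3 = 128 days (rest of December, January, February, March, April, May).
128 ÷ 7 = 18 full weeks with remainder 2, so 18 more Thursdays after the first → 19.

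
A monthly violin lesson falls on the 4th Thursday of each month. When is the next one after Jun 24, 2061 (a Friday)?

Jul 28, 2061

Jun 2061 starts on a Wednesday; its first Thursday is the 2nd, so the 4th Thursday is the 23rd — Jun 23, 2061.
That is not after Jun 24, 2061, so look at Jul 2061.
Jul 2061 starts on a Friday; its first Thursday is the 7th, so the 4th Thursday is the 28th — Jul 28, 2061.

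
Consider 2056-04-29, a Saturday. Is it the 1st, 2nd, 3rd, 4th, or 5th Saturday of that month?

Day 29 falls in week ⌈29/7⌉ of the month.
Days 1–7 hold the 1st Saturday, 8–14 the 2nd, 15–21 the 3rd, 22–28 the 4th, 29–31 the 5th.
29 is in the range for the 5th.

5th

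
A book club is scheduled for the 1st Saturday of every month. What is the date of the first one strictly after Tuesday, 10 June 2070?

June 2070 starts on a Sunday, so its 1st Saturday is 7 June 2070 (6 days in).
That is not after 10 June 2070, so look at July 2070.
July 2070 starts on a Tuesday, so its 1st Saturday is 5 July 2070 (4 days in).

5 July 2070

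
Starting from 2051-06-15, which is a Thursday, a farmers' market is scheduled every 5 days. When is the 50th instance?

2052-02-15

The 50th occurrence is 49 intervals after the first: 49 × 5 = 245 days after 2051-06-15.
June has 30 days — 15 days to the end of June leaves 230.
July has 31 days (199 left).
August has 31 days (168 left).
September has 30 days (138 left).
October has 31 days (107 left).
November has 30 days (77 left).
December has 31 days (46 left).
January has 31 days (15 left).
15 days into February → 2052-02-15.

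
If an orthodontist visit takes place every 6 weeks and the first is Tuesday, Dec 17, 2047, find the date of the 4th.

The 4th occurrence is 3 intervals after the first: 3 × 42 = 126 days after Dec 17, 2047.
Dec has 31 days — 14 days to the end of Dec leaves 112.
Jan has 31 days (81 left).
Feb has 29 days (52 left).
Mar has 31 days (21 left).
21 days into Apr → Apr 21, 2048.

Apr 21, 2048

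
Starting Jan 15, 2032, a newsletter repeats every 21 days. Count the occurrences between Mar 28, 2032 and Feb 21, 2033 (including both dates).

16

Occurrences land 21·i days after Jan 15, 2032 for i = 0, 1, 2, …
Mar 28, 2032 is 73 days after the start; 73 ÷ 21 = 3 remainder 10; since the remainder is 10, round up to i = 4. First occurrence in the window: #5 on Apr 8, 2032 (4×21 = 84 days in).
Feb 21, 2033 is 403 days after the start; 403 ÷ 21 = 19 remainder 4. Last occurrence in the window: #20 on Feb 17, 2033.
Occurrences #5 through #20: 16 in total.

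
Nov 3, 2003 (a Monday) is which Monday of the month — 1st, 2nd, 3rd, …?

1st

Day 3 falls in week ⌈3/7⌉ of the month.
Days 1–7 hold the 1st Monday, 8–14 the 2nd, 15–21 the 3rd, 22–28 the 4th, 29–31 the 5th.
3 is in the range for the 1st.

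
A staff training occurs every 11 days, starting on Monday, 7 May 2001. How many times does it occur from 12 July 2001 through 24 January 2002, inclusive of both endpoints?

Occurrences land 11·i days after 7 May 2001 for i = 0, 1, 2, …
12 July 2001 is 66 days after the start; 66 ÷ 11 = 6 remainder 0. First occurrence in the window: #7 on 12 July 2001 (6×11 = 66 days in).
24 January 2002 is 262 days after the start; 262 ÷ 11 = 23 remainder 9. Last occurrence in the window: #24 on 15 January 2002.
Occurrences #7 through #24: 18 in total.

18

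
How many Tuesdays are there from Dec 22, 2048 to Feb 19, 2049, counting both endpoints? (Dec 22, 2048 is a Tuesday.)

9

Dec 22, 2048 is a Tuesday; the first Tuesday on or after it is Dec 22, 2048.
From Dec 22, 2048 to Feb 19, 2049: 9 + 31 + 19 = 59 days (rest of Dec, Jan, Feb).
59 ÷ 7 = 8 full weeks with remainder 3, so 8 more Tuesdays after the first → 9.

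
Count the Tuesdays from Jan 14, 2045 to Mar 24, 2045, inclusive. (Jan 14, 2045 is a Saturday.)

Jan 14, 2045 is a Saturday; the first Tuesday on or after it is Jan 17, 2045 (3 days later).
From Jan 17, 2045 to Mar 24, 2045: 14 + 28 + 24 = 66 days (rest of Jan, Feb, Mar).
66 ÷ 7 = 9 full weeks with remainder 3, so 9 more Tuesdays after the first → 10.

10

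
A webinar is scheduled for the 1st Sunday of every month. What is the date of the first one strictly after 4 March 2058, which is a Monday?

7 April 2058

March 2058 starts on a Friday, so its 1st Sunday is 3 March 2058 (2 days in).
That is not after 4 March 2058, so look at April 2058.
April 2058 starts on a Monday, so its 1st Sunday is 7 April 2058 (6 days in).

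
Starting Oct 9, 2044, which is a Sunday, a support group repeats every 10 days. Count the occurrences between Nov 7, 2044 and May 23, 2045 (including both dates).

Occurrences land 10·i days after Oct 9, 2044 for i = 0, 1, 2, …
Nov 7, 2044 is 29 days after the start; 29 ÷ 10 = 2 remainder 9; since the remainder is 9, round up to i = 3. First occurrence in the window: #4 on Nov 8, 2044 (3×10 = 30 days in).
May 23, 2045 is 226 days after the start; 226 ÷ 10 = 22 remainder 6. Last occurrence in the window: #23 on May 17, 2045.
Occurrences #4 through #23: 20 in total.

20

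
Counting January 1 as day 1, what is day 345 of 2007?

January has 31 days (345 − 31 = 314 remain).
February has 28 days (314 − 28 = 286 remain).
March has 31 days (286 − 31 = 255 remain).
April has 30 days (255 − 30 = 225 remain).
May has 31 days (225 − 31 = 194 remain).
June has 30 days (194 − 30 = 164 remain).
July has 31 days (164 − 31 = 133 remain).
August has 31 days (133 − 31 = 102 remain).
September has 30 days (102 − 30 = 72 remain).
October has 31 days (72 − 31 = 41 remain).
November has 30 days (41 − 30 = 11 remain).
11 into December → December 11.

11 December 2007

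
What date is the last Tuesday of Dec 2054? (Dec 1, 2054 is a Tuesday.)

Dec 29, 2054

Dec 2054 begins on a Tuesday, so the first Tuesday is Dec 1.
Dec 2054 has 31 days. Adding weeks: 1, 8, 15, 22, 29 — the last one ≤ 31 is the 29th.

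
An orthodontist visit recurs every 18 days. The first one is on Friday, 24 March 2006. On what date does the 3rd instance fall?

The 3rd occurrence is 2 intervals after the first: 2 × 18 = 36 days after 24 March 2006.
March has 31 days — 7 days to the end of March leaves 29.
29 days into April → 29 April 2006.

29 April 2006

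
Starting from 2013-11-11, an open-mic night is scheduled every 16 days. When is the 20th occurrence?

2014-09-11

The 20th occurrence is 19 intervals after the first: 19 × 16 = 304 days after 2013-11-11.
November has 30 days — 19 days to the end of November leaves 285.
December has 31 days (254 left).
January has 31 days (223 left).
February has 28 days (195 left).
March has 31 days (164 left).
April has 30 days (134 left).
May has 31 days (103 left).
June has 30 days (73 left).
July has 31 days (42 left).
August has 31 days (11 left).
11 days into September → 2014-09-11.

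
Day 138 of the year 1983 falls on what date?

18 May 1983

January has 31 days (138 − 31 = 107 remain).
February has 28 days (107 − 28 = 79 remain).
March has 31 days (79 − 31 = 48 remain).
April has 30 days (48 − 30 = 18 remain).
18 into May → May 18.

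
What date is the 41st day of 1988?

January has 31 days (41 − 31 = 10 remain).
10 into February → February 10.

1988-02-10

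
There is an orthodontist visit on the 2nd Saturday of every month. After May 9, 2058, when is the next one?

May 11, 2058

May 2058 starts on a Wednesday; its first Saturday is the 4th, so the 2nd Saturday is the 11th — May 11, 2058.
May 11, 2058 is after May 9, 2058, so that is the next one.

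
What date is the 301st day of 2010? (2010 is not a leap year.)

January has 31 days (301 − 31 = 270 remain).
February has 28 days (270 − 28 = 242 remain).
March has 31 days (242 − 31 = 211 remain).
April has 30 days (211 − 30 = 181 remain).
May has 31 days (181 − 31 = 150 remain).
June has 30 days (150 − 30 = 120 remain).
July has 31 days (120 − 31 = 89 remain).
August has 31 days (89 − 31 = 58 remain).
September has 30 days (58 − 30 = 28 remain).
28 into October → October 28.

October 28, 2010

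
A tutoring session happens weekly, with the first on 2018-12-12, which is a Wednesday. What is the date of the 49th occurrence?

The 49th occurrence is 48 intervals after the first: 48 × 7 = 336 days after 2018-12-12.
December has 31 days — 19 days to the end of December leaves 317.
January has 31 days (286 left).
February has 28 days (258 left).
March has 31 days (227 left).
April has 30 days (197 left).
May has 31 days (166 left).
June has 30 days (136 left).
July has 31 days (105 left).
August has 31 days (74 left).
September has 30 days (44 left).
October has 31 days (13 left).
13 days into November → 2019-11-13.

2019-11-13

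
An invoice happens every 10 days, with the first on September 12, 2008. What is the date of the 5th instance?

October 22, 2008

The 5th occurrence is 4 intervals after the first: 4 × 10 = 40 days after September 12, 2008.
September has 30 days — 18 days to the end of September leaves 22.
22 days into October → October 22, 2008.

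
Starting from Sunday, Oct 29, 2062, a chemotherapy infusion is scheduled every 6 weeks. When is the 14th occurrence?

Apr 27, 2064

The 14th occurrence is 13 intervals after the first: 13 × 42 = 546 days after Oct 29, 2062.
Oct has 31 days — 2 days to the end of Oct leaves 544.
From end of Oct to end of 2062 is 61 days (483 left).
2063 has 365 days (118 left).
Jan has 31 days (87 left).
Feb has 29 days (58 left).
Mar has 31 days (27 left).
27 days into Apr → Apr 27, 2064.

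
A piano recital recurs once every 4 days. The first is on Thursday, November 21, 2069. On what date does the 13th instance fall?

January 8, 2070

The 13th occurrence is 12 intervals after the first: 12 × 4 = 48 days after November 21, 2069.
November has 30 days — 9 days to the end of November leaves 39.
December has 31 days (8 left).
8 days into January → January 8, 2070.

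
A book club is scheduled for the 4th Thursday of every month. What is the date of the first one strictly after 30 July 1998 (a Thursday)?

27 August 1998

July 1998 starts on a Wednesday; its first Thursday is the 2nd, so the 4th Thursday is the 23rd — 23 July 1998.
That is not after 30 July 1998, so look at August 1998.
August 1998 starts on a Saturday; its first Thursday is the 6th, so the 4th Thursday is the 27th — 27 August 1998.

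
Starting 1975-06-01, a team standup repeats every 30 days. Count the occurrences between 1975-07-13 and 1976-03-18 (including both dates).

8

Occurrences land 30·i days after 1975-06-01 for i = 0, 1, 2, …
1975-07-13 is 42 days after the start; 42 ÷ 30 = 1 remainder 12; since the remainder is 12, round up to i = 2. First occurrence in the window: #3 on 1975-07-31 (2×30 = 60 days in).
1976-03-18 is 291 days after the start; 291 ÷ 30 = 9 remainder 21. Last occurrence in the window: #10 on 1976-02-26.
Occurrences #3 through #10: 8 in total.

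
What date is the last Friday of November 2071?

November 27, 2071

November 2071 begins on a Sunday, so the first Friday is November 6 (5 days later).
November 2071 has 30 days. Adding weeks: 6, 13, 20, 27 — the last one ≤ 30 is the 27th.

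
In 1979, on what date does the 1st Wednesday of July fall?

1979-07-04

The first Wednesday of July 1979 is July 4.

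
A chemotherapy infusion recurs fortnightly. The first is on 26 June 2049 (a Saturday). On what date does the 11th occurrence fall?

13 November 2049

The 11th occurrence is 10 intervals after the first: 10 × 14 = 140 days after 26 June 2049.
June has 30 days — 4 days to the end of June leaves 136.
July has 31 days (105 left).
August has 31 days (74 left).
September has 30 days (44 left).
October has 31 days (13 left).
13 days into November → 13 November 2049.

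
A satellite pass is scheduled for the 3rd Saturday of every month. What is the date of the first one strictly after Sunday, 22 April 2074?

April 2074 starts on a Sunday; its first Saturday is the 7th, so the 3rd Saturday is the 21st — 21 April 2074.
That is not after 22 April 2074, so look at May 2074.
May 2074 starts on a Tuesday; its first Saturday is the 5th, so the 3rd Saturday is the 19th — 19 May 2074.

19 May 2074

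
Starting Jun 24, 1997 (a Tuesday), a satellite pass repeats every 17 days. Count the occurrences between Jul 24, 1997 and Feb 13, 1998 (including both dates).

12

Occurrences land 17·i days after Jun 24, 1997 for i = 0, 1, 2, …
Jul 24, 1997 is 30 days after the start; 30 ÷ 17 = 1 remainder 13; since the remainder is 13, round up to i = 2. First occurrence in the window: #3 on Jul 28, 1997 (2×17 = 34 days in).
Feb 13, 1998 is 234 days after the start; 234 ÷ 17 = 13 remainder 13. Last occurrence in the window: #14 on Jan 31, 1998.
Occurrences #3 through #14: 12 in total.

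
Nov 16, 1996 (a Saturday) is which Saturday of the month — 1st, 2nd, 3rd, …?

3rd

Day 16 falls in week ⌈16/7⌉ of the month.
Days 1–7 hold the 1st Saturday, 8–14 the 2nd, 15–21 the 3rd, 22–28 the 4th, 29–31 the 5th.
16 is in the range for the 3rd.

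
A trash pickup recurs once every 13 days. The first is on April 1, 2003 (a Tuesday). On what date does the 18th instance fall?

The 18th occurrence is 17 intervals after the first: 17 × 13 = 221 days after April 1, 2003.
April has 30 days — 29 days to the end of April leaves 192.
May has 31 days (161 left).
June has 30 days (131 left).
July has 31 days (100 left).
August has 31 days (69 left).
September has 30 days (39 left).
October has 31 days (8 left).
8 days into November → November 8, 2003.

November 8, 2003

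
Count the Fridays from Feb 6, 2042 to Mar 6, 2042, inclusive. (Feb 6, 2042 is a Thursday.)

4

Feb 6, 2042 is a Thursday; the first Friday on or after it is Feb 7, 2042 (1 day later).
From Feb 7, 2042 to Mar 6, 2042: 21 + 6 = 27 days (rest of Feb, Mar).
27 ÷ 7 = 3 full weeks with remainder 6, so 3 more Fridays after the first → 4.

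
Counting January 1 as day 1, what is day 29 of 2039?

2039-01-29

29 into January → January 29.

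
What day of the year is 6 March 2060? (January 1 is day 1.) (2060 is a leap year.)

Days in months before March: 31 + 29 = 60.
Plus 6 days into March → day 66.

66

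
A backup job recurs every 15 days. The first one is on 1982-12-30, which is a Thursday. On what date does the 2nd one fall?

The 2nd occurrence is 1 interval after the first: 1 × 15 = 15 days after 1982-12-30.
December has 31 days — 1 day to the end of December leaves 14.
14 days into January → 1983-01-14.

1983-01-14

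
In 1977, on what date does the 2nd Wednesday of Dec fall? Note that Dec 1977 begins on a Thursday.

Dec 14, 1977

Dec 1977 begins on a Thursday, so the first Wednesday is Dec 7 (6 days later).
The 2nd Wednesday is 1 weeks later: 7 + 7 = 14.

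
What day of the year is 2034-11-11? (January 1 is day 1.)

315

Days in months before November: 31 + 28 + 31 + 30 + 31 + 30 + 31 + 31 + 30 + 31 = 304.
Plus 11 days into November → day 315.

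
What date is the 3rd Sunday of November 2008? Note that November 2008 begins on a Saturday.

16 November 2008

November 2008 begins on a Saturday, so the first Sunday is November 2 (1 day later).
The 3rd Sunday is 2 weeks later: 2 + 14 = 16.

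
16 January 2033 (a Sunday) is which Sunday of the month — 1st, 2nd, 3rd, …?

Day 16 falls in week ⌈16/7⌉ of the month.
Days 1–7 hold the 1st Sunday, 8–14 the 2nd, 15–21 the 3rd, 22–28 the 4th, 29–31 the 5th.
16 is in the range for the 3rd.

3rd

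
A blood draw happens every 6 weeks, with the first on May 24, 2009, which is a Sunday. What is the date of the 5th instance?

November 8, 2009

The 5th occurrence is 4 intervals after the first: 4 × 42 = 168 days after May 24, 2009.
May has 31 days — 7 days to the end of May leaves 161.
June has 30 days (131 left).
July has 31 days (100 left).
August has 31 days (69 left).
September has 30 days (39 left).
October has 31 days (8 left).
8 days into November → November 8, 2009.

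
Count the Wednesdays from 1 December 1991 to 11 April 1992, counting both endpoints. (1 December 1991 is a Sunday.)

1 December 1991 is a Sunday; the first Wednesday on or after it is 4 December 1991 (3 days later).
From 4 December 1991 to 11 April 1992: 27 + 31 + 29 + 31 + 11 = 129 days (rest of December, January, February, March, April).
129 ÷ 7 = 18 full weeks with remainder 3, so 18 more Wednesdays after the first → 19.

19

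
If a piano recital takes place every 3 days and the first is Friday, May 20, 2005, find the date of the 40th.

The 40th occurrence is 39 intervals after the first: 39 × 3 = 117 days after May 20, 2005.
May has 31 days — 11 days to the end of May leaves 106.
June has 30 days (76 left).
July has 31 days (45 left).
August has 31 days (14 left).
14 days into September → September 14, 2005.

September 14, 2005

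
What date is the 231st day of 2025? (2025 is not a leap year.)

January has 31 days (231 − 31 = 200 remain).
February has 28 days (200 − 28 = 172 remain).
March has 31 days (172 − 31 = 141 remain).
April has 30 days (141 − 30 = 111 remain).
May has 31 days (111 − 31 = 80 remain).
June has 30 days (80 − 30 = 50 remain).
July has 31 days (50 − 31 = 19 remain).
19 into August → August 19.

19 August 2025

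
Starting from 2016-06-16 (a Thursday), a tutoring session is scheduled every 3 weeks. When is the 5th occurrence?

2016-09-08

The 5th occurrence is 4 intervals after the first: 4 × 21 = 84 days after 2016-06-16.
June has 30 days — 14 days to the end of June leaves 70.
July has 31 days (39 left).
August has 31 days (8 left).
8 days into September → 2016-09-08.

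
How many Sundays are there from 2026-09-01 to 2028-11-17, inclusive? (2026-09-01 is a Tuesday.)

115

2026-09-01 is a Tuesday; the first Sunday on or after it is 2026-09-06 (5 days later).
From 2026-09-06 to 2028-11-17: 116 + 365 + 322 = 803 days (rest of 2026, 2027, to 2028-11-17 in 2028).
803 ÷ 7 = 114 full weeks with remainder 5, so 114 more Sundays after the first → 115.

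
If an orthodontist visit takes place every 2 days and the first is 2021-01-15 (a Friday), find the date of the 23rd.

2021-02-28

The 23rd occurrence is 22 intervals after the first: 22 × 2 = 44 days after 2021-01-15.
January has 31 days — 16 days to the end of January leaves 28.
28 days into February → 2021-02-28.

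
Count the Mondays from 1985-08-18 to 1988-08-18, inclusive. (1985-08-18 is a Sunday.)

1985-08-18 is a Sunday; the first Monday on or after it is 1985-08-19 (1 day later).
From 1985-08-19 to 1988-08-18: 134 + 365 + 365 + 231 = 1095 days (rest of 1985, 1986, 1987, to 1988-08-18 in 1988).
1095 ÷ 7 = 156 full weeks with remainder 3, so 156 more Mondays after the first → 157.

157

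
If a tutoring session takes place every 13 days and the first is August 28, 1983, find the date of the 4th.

The 4th occurrence is 3 intervals after the first: 3 × 13 = 39 days after August 28, 1983.
August has 31 days — 3 days to the end of August leaves 36.
September has 30 days (6 left).
6 days into October → October 6, 1983.

October 6, 1983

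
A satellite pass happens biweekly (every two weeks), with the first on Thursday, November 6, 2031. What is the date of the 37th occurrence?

March 24, 2033

The 37th occurrence is 36 intervals after the first: 36 × 14 = 504 days after November 6, 2031.
November has 30 days — 24 days to the end of November leaves 480.
From end of November to end of 2031 is 31 days (449 left).
2032 has 366 days (83 left).
January has 31 days (52 left).
February has 28 days (24 left).
24 days into March → March 24, 2033.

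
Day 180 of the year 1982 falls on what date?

January has 31 days (180 − 31 = 149 remain).
February has 28 days (149 − 28 = 121 remain).
March has 31 days (121 − 31 = 90 remain).
April has 30 days (90 − 30 = 60 remain).
May has 31 days (60 − 31 = 29 remain).
29 into June → June 29.

29 June 1982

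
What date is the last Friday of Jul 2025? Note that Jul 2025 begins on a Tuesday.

Jul 2025 begins on a Tuesday, so the first Friday is Jul 4 (3 days later).
Jul 2025 has 31 days. Adding weeks: 4, 11, 18, 25 — the last one ≤ 31 is the 25th.

Jul 25, 2025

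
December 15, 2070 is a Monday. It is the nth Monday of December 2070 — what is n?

3rd

Day 15 falls in week ⌈15/7⌉ of the month.
Days 1–7 hold the 1st Monday, 8–14 the 2nd, 15–21 the 3rd, 22–28 the 4th, 29–31 the 5th.
15 is in the range for the 3rd.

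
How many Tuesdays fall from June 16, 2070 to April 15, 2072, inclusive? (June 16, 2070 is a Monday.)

June 16, 2070 is a Monday; the first Tuesday on or after it is June 17, 2070 (1 day later).
From June 17, 2070 to April 15, 2072: 197 + 365 + 106 = 668 days (rest of 2070, 2071, to April 15, 2072 in 2072).
668 ÷ 7 = 95 full weeks with remainder 3, so 95 more Tuesdays after the first → 96.

96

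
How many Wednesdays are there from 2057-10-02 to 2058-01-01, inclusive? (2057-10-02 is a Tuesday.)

13

2057-10-02 is a Tuesday; the first Wednesday on or after it is 2057-10-03 (1 day later).
From 2057-10-03 to 2058-01-01: 28 + 30 + 31 + 1 = 90 days (rest of October, November, December, January).
90 ÷ 7 = 12 full weeks with remainder 6, so 12 more Wednesdays after the first → 13.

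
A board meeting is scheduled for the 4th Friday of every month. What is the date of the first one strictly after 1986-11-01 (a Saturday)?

November 1986 starts on a Saturday; its first Friday is the 7th, so the 4th Friday is the 28th — 1986-11-28.
1986-11-28 is after 1986-11-01, so that is the next one.

1986-11-28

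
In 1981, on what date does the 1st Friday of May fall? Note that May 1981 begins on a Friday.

1 May 1981

May 1981 begins on a Friday, so the first Friday is May 1.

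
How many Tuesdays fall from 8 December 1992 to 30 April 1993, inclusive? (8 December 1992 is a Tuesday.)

21

8 December 1992 is a Tuesday; the first Tuesday on or after it is 8 December 1992.
From 8 December 1992 to 30 April 1993: 23 + 31 + 28 + 31 + 30 = 143 days (rest of December, January, February, March, April).
143 ÷ 7 = 20 full weeks with remainder 3, so 20 more Tuesdays after the first → 21.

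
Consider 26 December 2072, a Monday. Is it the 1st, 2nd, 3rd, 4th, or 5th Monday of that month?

4th

Day 26 falls in week ⌈26/7⌉ of the month.
Days 1–7 hold the 1st Monday, 8–14 the 2nd, 15–21 the 3rd, 22–28 the 4th, 29–31 the 5th.
26 is in the range for the 4th.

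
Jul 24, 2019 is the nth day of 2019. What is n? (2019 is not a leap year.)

205

Days in months before Jul: 31 + 28 + 31 + 30 + 31 + 30 = 181.
Plus 24 days into Jul → day 205.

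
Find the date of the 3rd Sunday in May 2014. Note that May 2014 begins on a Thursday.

May 2014 begins on a Thursday, so the first Sunday is May 4 (3 days later).
The 3rd Sunday is 2 weeks later: 4 + 14 = 18.

May 18, 2014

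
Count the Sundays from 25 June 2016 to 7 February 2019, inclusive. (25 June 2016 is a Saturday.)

137

25 June 2016 is a Saturday; the first Sunday on or after it is 26 June 2016 (1 day later).
From 26 June 2016 to 7 February 2019: 188 + 365 + 365 + 38 = 956 days (rest of 2016, 2017, 2018, to 7 February 2019 in 2019).
956 ÷ 7 = 136 full weeks with remainder 4, so 136 more Sundays after the first → 137.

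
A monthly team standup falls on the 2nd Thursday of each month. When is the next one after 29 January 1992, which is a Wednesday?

January 1992 starts on a Wednesday; its first Thursday is the 2nd, so the 2nd Thursday is the 9th — 9 January 1992.
That is not after 29 January 1992, so look at February 1992.
February 1992 starts on a Saturday; its first Thursday is the 6th, so the 2nd Thursday is the 13th — 13 February 1992.

13 February 1992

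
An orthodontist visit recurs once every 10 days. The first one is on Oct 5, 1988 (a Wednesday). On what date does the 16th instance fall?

Mar 4, 1989

The 16th occurrence is 15 intervals after the first: 15 × 10 = 150 days after Oct 5, 1988.
Oct has 31 days — 26 days to the end of Oct leaves 124.
Nov has 30 days (94 left).
Dec has 31 days (63 left).
Jan has 31 days (32 left).
Feb has 28 days (4 left).
4 days into Mar → Mar 4, 1989.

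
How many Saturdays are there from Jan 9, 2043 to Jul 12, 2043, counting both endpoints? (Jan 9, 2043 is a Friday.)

27

Jan 9, 2043 is a Friday; the first Saturday on or after it is Jan 10, 2043 (1 day later).
From Jan 10, 2043 to Jul 12, 2043: 21 + 28 + 31 + 30 + 31 + 30 + 12 = 183 days (rest of Jan, Feb, Mar, Apr, May, Jun, Jul).
183 ÷ 7 = 26 full weeks with remainder 1, so 26 more Saturdays after the first → 27.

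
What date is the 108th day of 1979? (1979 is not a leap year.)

January has 31 days (108 − 31 = 77 remain).
February has 28 days (77 − 28 = 49 remain).
March has 31 days (49 − 31 = 18 remain).
18 into April → April 18.

April 18, 1979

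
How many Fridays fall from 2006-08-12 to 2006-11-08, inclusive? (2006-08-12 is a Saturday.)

12

2006-08-12 is a Saturday; the first Friday on or after it is 2006-08-18 (6 days later).
From 2006-08-18 to 2006-11-08: 13 + 30 + 31 + 8 = 82 days (rest of August, September, October, November).
82 ÷ 7 = 11 full weeks with remainder 5, so 11 more Fridays after the first → 12.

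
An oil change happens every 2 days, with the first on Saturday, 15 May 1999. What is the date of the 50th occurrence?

21 August 1999

The 50th occurrence is 49 intervals after the first: 49 × 2 = 98 days after 15 May 1999.
May has 31 days — 16 days to the end of May leaves 82.
June has 30 days (52 left).
July has 31 days (21 left).
21 days into August → 21 August 1999.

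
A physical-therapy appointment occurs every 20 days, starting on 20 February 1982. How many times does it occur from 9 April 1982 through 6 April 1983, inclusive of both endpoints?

18

Occurrences land 20·i days after 20 February 1982 for i = 0, 1, 2, …
9 April 1982 is 48 days after the start; 48 ÷ 20 = 2 remainder 8; since the remainder is 8, round up to i = 3. First occurrence in the window: #4 on 21 April 1982 (3×20 = 60 days in).
6 April 1983 is 410 days after the start; 410 ÷ 20 = 20 remainder 10. Last occurrence in the window: #21 on 27 March 1983.
Occurrences #4 through #21: 18 in total.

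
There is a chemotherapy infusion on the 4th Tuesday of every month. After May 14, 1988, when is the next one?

May 1988 starts on a Sunday; its first Tuesday is the 3rd, so the 4th Tuesday is the 24th — May 24, 1988.
May 24, 1988 is after May 14, 1988, so that is the next one.

May 24, 1988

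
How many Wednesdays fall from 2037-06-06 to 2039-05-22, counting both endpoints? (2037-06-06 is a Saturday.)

102

2037-06-06 is a Saturday; the first Wednesday on or after it is 2037-06-10 (4 days later).
From 2037-06-10 to 2039-05-22: 204 + 365 + 142 = 711 days (rest of 2037, 2038, to 2039-05-22 in 2039).
711 ÷ 7 = 101 full weeks with remainder 4, so 101 more Wednesdays after the first → 102.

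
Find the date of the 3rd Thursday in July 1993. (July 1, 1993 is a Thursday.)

1993-07-15

July 1993 begins on a Thursday, so the first Thursday is July 1.
The 3rd Thursday is 2 weeks later: 1 + 14 = 15.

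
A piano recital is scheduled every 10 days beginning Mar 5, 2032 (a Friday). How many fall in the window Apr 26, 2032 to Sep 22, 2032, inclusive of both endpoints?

Occurrences land 10·i days after Mar 5, 2032 for i = 0, 1, 2, …
Apr 26, 2032 is 52 days after the start; 52 ÷ 10 = 5 remainder 2; since the remainder is 2, round up to i = 6. First occurrence in the window: #7 on May 4, 2032 (6×10 = 60 days in).
Sep 22, 2032 is 201 days after the start; 201 ÷ 10 = 20 remainder 1. Last occurrence in the window: #21 on Sep 21, 2032.
Occurrences #7 through #21: 15 in total.

15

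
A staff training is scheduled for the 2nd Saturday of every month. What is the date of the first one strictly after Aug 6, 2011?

Aug 13, 2011

Aug 2011 starts on a Monday; its first Saturday is the 6th, so the 2nd Saturday is the 13th — Aug 13, 2011.
Aug 13, 2011 is after Aug 6, 2011, so that is the next one.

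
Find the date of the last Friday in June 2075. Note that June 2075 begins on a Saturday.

June 28, 2075

June 2075 begins on a Saturday, so the first Friday is June 7 (6 days later).
June 2075 has 30 days. Adding weeks: 7, 14, 21, 28 — the last one ≤ 30 is the 28th.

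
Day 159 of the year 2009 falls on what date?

Jan has 31 days (159 − 31 = 128 remain).
Feb has 28 days (128 − 28 = 100 remain).
Mar has 31 days (100 − 31 = 69 remain).
Apr has 30 days (69 − 30 = 39 remain).
May has 31 days (39 − 31 = 8 remain).
8 into Jun → Jun 8.

Jun 8, 2009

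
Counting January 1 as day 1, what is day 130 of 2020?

2020-05-09

January has 31 days (130 − 31 = 99 remain).
February has 29 days (99 − 29 = 70 remain).
March has 31 days (70 − 31 = 39 remain).
April has 30 days (39 − 30 = 9 remain).
9 into May → May 9.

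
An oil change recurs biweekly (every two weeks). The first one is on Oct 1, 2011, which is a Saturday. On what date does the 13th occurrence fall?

Mar 17, 2012

The 13th occurrence is 12 intervals after the first: 12 × 14 = 168 days after Oct 1, 2011.
Oct has 31 days — 30 days to the end of Oct leaves 138.
Nov has 30 days (108 left).
Dec has 31 days (77 left).
Jan has 31 days (46 left).
Feb has 29 days (17 left).
17 days into Mar → Mar 17, 2012.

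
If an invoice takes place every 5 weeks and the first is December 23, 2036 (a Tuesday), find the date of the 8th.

August 25, 2037

The 8th occurrence is 7 intervals after the first: 7 × 35 = 245 days after December 23, 2036.
December has 31 days — 8 days to the end of December leaves 237.
January has 31 days (206 left).
February has 28 days (178 left).
March has 31 days (147 left).
April has 30 days (117 left).
May has 31 days (86 left).
June has 30 days (56 left).
July has 31 days (25 left).
25 days into August → August 25, 2037.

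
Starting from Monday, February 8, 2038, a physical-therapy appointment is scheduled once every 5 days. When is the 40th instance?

August 22, 2038

The 40th occurrence is 39 intervals after the first: 39 × 5 = 195 days after February 8, 2038.
February has 28 days — 20 days to the end of February leaves 175.
March has 31 days (144 left).
April has 30 days (114 left).
May has 31 days (83 left).
June has 30 days (53 left).
July has 31 days (22 left).
22 days into August → August 22, 2038.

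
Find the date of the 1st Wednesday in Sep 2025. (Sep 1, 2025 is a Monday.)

Sep 3, 2025

Sep 2025 begins on a Monday, so the first Wednesday is Sep 3 (2 days later).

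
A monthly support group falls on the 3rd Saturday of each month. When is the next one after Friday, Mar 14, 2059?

Mar 2059 starts on a Saturday; its first Saturday is the 1st, so the 3rd Saturday is the 15th — Mar 15, 2059.
Mar 15, 2059 is after Mar 14, 2059, so that is the next one.

Mar 15, 2059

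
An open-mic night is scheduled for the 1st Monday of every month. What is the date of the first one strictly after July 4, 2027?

July 2027 starts on a Thursday, so its 1st Monday is July 5, 2027 (4 days in).
July 5, 2027 is after July 4, 2027, so that is the next one.

July 5, 2027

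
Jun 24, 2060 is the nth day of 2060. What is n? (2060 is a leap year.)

176

Days in months before Jun: 31 + 29 + 31 + 30 + 31 = 152.
Plus 24 days into Jun → day 176.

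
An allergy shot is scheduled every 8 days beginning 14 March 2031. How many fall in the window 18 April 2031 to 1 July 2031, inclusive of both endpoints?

9

Occurrences land 8·i days after 14 March 2031 for i = 0, 1, 2, …
18 April 2031 is 35 days after the start; 35 ÷ 8 = 4 remainder 3; since the remainder is 3, round up to i = 5. First occurrence in the window: #6 on 23 April 2031 (5×8 = 40 days in).
1 July 2031 is 109 days after the start; 109 ÷ 8 = 13 remainder 5. Last occurrence in the window: #14 on 26 June 2031.
Occurrences #6 through #14: 9 in total.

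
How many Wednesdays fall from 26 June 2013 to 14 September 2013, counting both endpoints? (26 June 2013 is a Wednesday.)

12

26 June 2013 is a Wednesday; the first Wednesday on or after it is 26 June 2013.
From 26 June 2013 to 14 September 2013: 4 + 31 + 31 + 14 = 80 days (rest of June, July, August, September).
80 ÷ 7 = 11 full weeks with remainder 3, so 11 more Wednesdays after the first → 12.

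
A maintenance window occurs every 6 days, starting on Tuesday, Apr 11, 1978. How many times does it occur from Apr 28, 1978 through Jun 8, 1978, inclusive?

7

Occurrences land 6·i days after Apr 11, 1978 for i = 0, 1, 2, …
Apr 28, 1978 is 17 days after the start; 17 ÷ 6 = 2 remainder 5; since the remainder is 5, round up to i = 3. First occurrence in the window: #4 on Apr 29, 1978 (3×6 = 18 days in).
Jun 8, 1978 is 58 days after the start; 58 ÷ 6 = 9 remainder 4. Last occurrence in the window: #10 on Jun 4, 1978.
Occurrences #4 through #10: 7 in total.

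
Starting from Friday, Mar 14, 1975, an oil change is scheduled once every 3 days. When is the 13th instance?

Apr 19, 1975

The 13th occurrence is 12 intervals after the first: 12 × 3 = 36 days after Mar 14, 1975.
Mar has 31 days — 17 days to the end of Mar leaves 19.
19 days into Apr → Apr 19, 1975.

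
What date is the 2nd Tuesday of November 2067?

November 2067 begins on a Tuesday, so the first Tuesday is November 1.
The 2nd Tuesday is 1 weeks later: 1 + 7 = 8.

8 November 2067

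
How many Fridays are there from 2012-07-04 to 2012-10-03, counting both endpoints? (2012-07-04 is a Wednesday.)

2012-07-04 is a Wednesday; the first Friday on or after it is 2012-07-06 (2 days later).
From 2012-07-06 to 2012-10-03: 25 + 31 + 30 + 3 = 89 days (rest of July, August, September, October).
89 ÷ 7 = 12 full weeks with remainder 5, so 12 more Fridays after the first → 13.

13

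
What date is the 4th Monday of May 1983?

1983-05-23

The first Monday of May 1983 is May 2.
The 4th Monday is 3 weeks later: 2 + 21 = 23.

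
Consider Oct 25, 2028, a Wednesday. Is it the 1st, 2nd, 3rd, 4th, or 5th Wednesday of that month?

4th

Day 25 falls in week ⌈25/7⌉ of the month.
Days 1–7 hold the 1st Wednesday, 8–14 the 2nd, 15–21 the 3rd, 22–28 the 4th, 29–31 the 5th.
25 is in the range for the 4th.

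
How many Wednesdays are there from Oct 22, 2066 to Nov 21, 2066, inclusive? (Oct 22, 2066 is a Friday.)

Oct 22, 2066 is a Friday; the first Wednesday on or after it is Oct 27, 2066 (5 days later).
From Oct 27, 2066 to Nov 21, 2066: 4 + 21 = 25 days (rest of Oct, Nov).
25 ÷ 7 = 3 full weeks with remainder 4, so 3 more Wednesdays after the first → 4.

4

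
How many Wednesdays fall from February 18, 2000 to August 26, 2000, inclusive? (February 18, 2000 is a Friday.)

27

February 18, 2000 is a Friday; the first Wednesday on or after it is February 23, 2000 (5 days later).
From February 23, 2000 to August 26, 2000: 6 + 31 + 30 + 31 + 30 + 31 + 26 = 185 days (rest of February, March, April, May, June, July, August).
185 ÷ 7 = 26 full weeks with remainder 3, so 26 more Wednesdays after the first → 27.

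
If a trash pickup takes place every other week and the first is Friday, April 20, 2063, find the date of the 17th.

November 30, 2063

The 17th occurrence is 16 intervals after the first: 16 × 14 = 224 days after April 20, 2063.
April has 30 days — 10 days to the end of April leaves 214.
May has 31 days (183 left).
June has 30 days (153 left).
July has 31 days (122 left).
August has 31 days (91 left).
September has 30 days (61 left).
October has 31 days (30 left).
30 days into November → November 30, 2063.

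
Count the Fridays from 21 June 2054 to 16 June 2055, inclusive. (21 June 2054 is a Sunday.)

51

21 June 2054 is a Sunday; the first Friday on or after it is 26 June 2054 (5 days later).
From 26 June 2054 to 16 June 2055: 188 + 167 = 355 days (rest of 2054, to 16 June 2055 in 2055).
355 ÷ 7 = 50 full weeks with remainder 5, so 50 more Fridays after the first → 51.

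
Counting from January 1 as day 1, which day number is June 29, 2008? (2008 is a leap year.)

181

Days in months before June: 31 + 29 + 31 + 30 + 31 = 152.
Plus 29 days into June → day 181.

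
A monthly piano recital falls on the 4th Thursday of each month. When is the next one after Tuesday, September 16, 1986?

September 1986 starts on a Monday; its first Thursday is the 4th, so the 4th Thursday is the 25th — September 25, 1986.
September 25, 1986 is after September 16, 1986, so that is the next one.

September 25, 1986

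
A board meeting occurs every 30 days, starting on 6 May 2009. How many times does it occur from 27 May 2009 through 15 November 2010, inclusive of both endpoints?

Occurrences land 30·i days after 6 May 2009 for i = 0, 1, 2, …
27 May 2009 is 21 days after the start; 21 ÷ 30 = 0 remainder 21; since the remainder is 21, round up to i = 1. First occurrence in the window: #2 on 5 June 2009 (1×30 = 30 days in).
15 November 2010 is 558 days after the start; 558 ÷ 30 = 18 remainder 18. Last occurrence in the window: #19 on 28 October 2010.
Occurrences #2 through #19: 18 in total.

18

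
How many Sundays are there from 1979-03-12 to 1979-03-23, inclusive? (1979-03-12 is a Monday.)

1979-03-12 is a Monday; the first Sunday on or after it is 1979-03-18 (6 days later).
From 1979-03-18 to 1979-03-23 is 23 − 18 = 5 days.
5 ÷ 7 = 0 full weeks with remainder 5, so 0 more Sundays after the first → 1.

1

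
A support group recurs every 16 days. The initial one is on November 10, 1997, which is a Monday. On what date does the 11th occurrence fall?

April 19, 1998

The 11th occurrence is 10 intervals after the first: 10 × 16 = 160 days after November 10, 1997.
November has 30 days — 20 days to the end of November leaves 140.
December has 31 days (109 left).
January has 31 days (78 left).
February has 28 days (50 left).
March has 31 days (19 left).
19 days into April → April 19, 1998.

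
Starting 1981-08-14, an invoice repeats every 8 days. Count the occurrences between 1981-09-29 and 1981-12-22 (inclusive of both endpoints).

11

Occurrences land 8·i days after 1981-08-14 for i = 0, 1, 2, …
1981-09-29 is 46 days after the start; 46 ÷ 8 = 5 remainder 6; since the remainder is 6, round up to i = 6. First occurrence in the window: #7 on 1981-10-01 (6×8 = 48 days in).
1981-12-22 is 130 days after the start; 130 ÷ 8 = 16 remainder 2. Last occurrence in the window: #17 on 1981-12-20.
Occurrences #7 through #17: 11 in total.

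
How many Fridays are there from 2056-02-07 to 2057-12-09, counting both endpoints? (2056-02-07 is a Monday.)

2056-02-07 is a Monday; the first Friday on or after it is 2056-02-11 (4 days later).
From 2056-02-11 to 2057-12-09: 324 + 343 = 667 days (rest of 2056, to 2057-12-09 in 2057).
667 ÷ 7 = 95 full weeks with remainder 2, so 95 more Fridays after the first → 96.

96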